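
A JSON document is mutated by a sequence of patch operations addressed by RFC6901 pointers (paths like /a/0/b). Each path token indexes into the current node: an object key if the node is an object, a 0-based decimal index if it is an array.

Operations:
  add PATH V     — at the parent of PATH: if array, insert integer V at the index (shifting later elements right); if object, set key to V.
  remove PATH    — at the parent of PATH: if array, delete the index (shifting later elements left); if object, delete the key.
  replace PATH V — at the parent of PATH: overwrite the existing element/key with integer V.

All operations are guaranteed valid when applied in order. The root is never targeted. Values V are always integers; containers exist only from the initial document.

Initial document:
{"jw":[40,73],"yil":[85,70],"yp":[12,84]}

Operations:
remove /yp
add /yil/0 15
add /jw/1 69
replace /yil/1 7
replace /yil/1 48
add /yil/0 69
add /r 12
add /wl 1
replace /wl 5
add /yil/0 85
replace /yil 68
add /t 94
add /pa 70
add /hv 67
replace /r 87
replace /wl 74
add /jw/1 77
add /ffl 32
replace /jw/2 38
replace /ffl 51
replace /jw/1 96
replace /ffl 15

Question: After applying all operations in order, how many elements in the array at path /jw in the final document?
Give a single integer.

Answer: 4

Derivation:
After op 1 (remove /yp): {"jw":[40,73],"yil":[85,70]}
After op 2 (add /yil/0 15): {"jw":[40,73],"yil":[15,85,70]}
After op 3 (add /jw/1 69): {"jw":[40,69,73],"yil":[15,85,70]}
After op 4 (replace /yil/1 7): {"jw":[40,69,73],"yil":[15,7,70]}
After op 5 (replace /yil/1 48): {"jw":[40,69,73],"yil":[15,48,70]}
After op 6 (add /yil/0 69): {"jw":[40,69,73],"yil":[69,15,48,70]}
After op 7 (add /r 12): {"jw":[40,69,73],"r":12,"yil":[69,15,48,70]}
After op 8 (add /wl 1): {"jw":[40,69,73],"r":12,"wl":1,"yil":[69,15,48,70]}
After op 9 (replace /wl 5): {"jw":[40,69,73],"r":12,"wl":5,"yil":[69,15,48,70]}
After op 10 (add /yil/0 85): {"jw":[40,69,73],"r":12,"wl":5,"yil":[85,69,15,48,70]}
After op 11 (replace /yil 68): {"jw":[40,69,73],"r":12,"wl":5,"yil":68}
After op 12 (add /t 94): {"jw":[40,69,73],"r":12,"t":94,"wl":5,"yil":68}
After op 13 (add /pa 70): {"jw":[40,69,73],"pa":70,"r":12,"t":94,"wl":5,"yil":68}
After op 14 (add /hv 67): {"hv":67,"jw":[40,69,73],"pa":70,"r":12,"t":94,"wl":5,"yil":68}
After op 15 (replace /r 87): {"hv":67,"jw":[40,69,73],"pa":70,"r":87,"t":94,"wl":5,"yil":68}
After op 16 (replace /wl 74): {"hv":67,"jw":[40,69,73],"pa":70,"r":87,"t":94,"wl":74,"yil":68}
After op 17 (add /jw/1 77): {"hv":67,"jw":[40,77,69,73],"pa":70,"r":87,"t":94,"wl":74,"yil":68}
After op 18 (add /ffl 32): {"ffl":32,"hv":67,"jw":[40,77,69,73],"pa":70,"r":87,"t":94,"wl":74,"yil":68}
After op 19 (replace /jw/2 38): {"ffl":32,"hv":67,"jw":[40,77,38,73],"pa":70,"r":87,"t":94,"wl":74,"yil":68}
After op 20 (replace /ffl 51): {"ffl":51,"hv":67,"jw":[40,77,38,73],"pa":70,"r":87,"t":94,"wl":74,"yil":68}
After op 21 (replace /jw/1 96): {"ffl":51,"hv":67,"jw":[40,96,38,73],"pa":70,"r":87,"t":94,"wl":74,"yil":68}
After op 22 (replace /ffl 15): {"ffl":15,"hv":67,"jw":[40,96,38,73],"pa":70,"r":87,"t":94,"wl":74,"yil":68}
Size at path /jw: 4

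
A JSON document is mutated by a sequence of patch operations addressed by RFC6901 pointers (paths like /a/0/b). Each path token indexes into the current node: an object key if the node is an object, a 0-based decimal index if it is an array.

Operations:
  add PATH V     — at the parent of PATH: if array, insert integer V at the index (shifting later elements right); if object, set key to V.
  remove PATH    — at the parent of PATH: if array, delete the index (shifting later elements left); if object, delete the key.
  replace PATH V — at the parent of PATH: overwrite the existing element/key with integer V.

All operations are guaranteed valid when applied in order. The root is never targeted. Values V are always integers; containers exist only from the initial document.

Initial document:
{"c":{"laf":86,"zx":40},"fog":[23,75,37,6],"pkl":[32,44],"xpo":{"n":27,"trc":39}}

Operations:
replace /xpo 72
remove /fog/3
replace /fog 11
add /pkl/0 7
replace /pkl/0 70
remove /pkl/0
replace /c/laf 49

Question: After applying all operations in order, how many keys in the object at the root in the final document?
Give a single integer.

Answer: 4

Derivation:
After op 1 (replace /xpo 72): {"c":{"laf":86,"zx":40},"fog":[23,75,37,6],"pkl":[32,44],"xpo":72}
After op 2 (remove /fog/3): {"c":{"laf":86,"zx":40},"fog":[23,75,37],"pkl":[32,44],"xpo":72}
After op 3 (replace /fog 11): {"c":{"laf":86,"zx":40},"fog":11,"pkl":[32,44],"xpo":72}
After op 4 (add /pkl/0 7): {"c":{"laf":86,"zx":40},"fog":11,"pkl":[7,32,44],"xpo":72}
After op 5 (replace /pkl/0 70): {"c":{"laf":86,"zx":40},"fog":11,"pkl":[70,32,44],"xpo":72}
After op 6 (remove /pkl/0): {"c":{"laf":86,"zx":40},"fog":11,"pkl":[32,44],"xpo":72}
After op 7 (replace /c/laf 49): {"c":{"laf":49,"zx":40},"fog":11,"pkl":[32,44],"xpo":72}
Size at the root: 4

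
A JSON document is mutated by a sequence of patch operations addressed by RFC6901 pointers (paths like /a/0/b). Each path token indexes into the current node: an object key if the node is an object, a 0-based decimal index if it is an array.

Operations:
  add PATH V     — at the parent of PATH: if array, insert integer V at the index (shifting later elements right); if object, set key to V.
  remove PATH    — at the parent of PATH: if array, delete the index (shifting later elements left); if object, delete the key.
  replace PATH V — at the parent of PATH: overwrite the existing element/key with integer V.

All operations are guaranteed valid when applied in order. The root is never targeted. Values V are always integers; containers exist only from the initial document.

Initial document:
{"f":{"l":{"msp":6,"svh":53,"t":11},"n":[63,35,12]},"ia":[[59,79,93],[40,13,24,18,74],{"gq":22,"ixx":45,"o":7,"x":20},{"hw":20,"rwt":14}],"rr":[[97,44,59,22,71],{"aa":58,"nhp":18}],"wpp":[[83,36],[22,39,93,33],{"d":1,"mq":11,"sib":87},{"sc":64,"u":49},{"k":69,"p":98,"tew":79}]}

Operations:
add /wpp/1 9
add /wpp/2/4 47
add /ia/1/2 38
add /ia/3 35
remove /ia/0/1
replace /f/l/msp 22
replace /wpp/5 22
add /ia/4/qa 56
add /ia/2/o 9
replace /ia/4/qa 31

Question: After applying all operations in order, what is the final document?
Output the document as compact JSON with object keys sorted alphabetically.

Answer: {"f":{"l":{"msp":22,"svh":53,"t":11},"n":[63,35,12]},"ia":[[59,93],[40,13,38,24,18,74],{"gq":22,"ixx":45,"o":9,"x":20},35,{"hw":20,"qa":31,"rwt":14}],"rr":[[97,44,59,22,71],{"aa":58,"nhp":18}],"wpp":[[83,36],9,[22,39,93,33,47],{"d":1,"mq":11,"sib":87},{"sc":64,"u":49},22]}

Derivation:
After op 1 (add /wpp/1 9): {"f":{"l":{"msp":6,"svh":53,"t":11},"n":[63,35,12]},"ia":[[59,79,93],[40,13,24,18,74],{"gq":22,"ixx":45,"o":7,"x":20},{"hw":20,"rwt":14}],"rr":[[97,44,59,22,71],{"aa":58,"nhp":18}],"wpp":[[83,36],9,[22,39,93,33],{"d":1,"mq":11,"sib":87},{"sc":64,"u":49},{"k":69,"p":98,"tew":79}]}
After op 2 (add /wpp/2/4 47): {"f":{"l":{"msp":6,"svh":53,"t":11},"n":[63,35,12]},"ia":[[59,79,93],[40,13,24,18,74],{"gq":22,"ixx":45,"o":7,"x":20},{"hw":20,"rwt":14}],"rr":[[97,44,59,22,71],{"aa":58,"nhp":18}],"wpp":[[83,36],9,[22,39,93,33,47],{"d":1,"mq":11,"sib":87},{"sc":64,"u":49},{"k":69,"p":98,"tew":79}]}
After op 3 (add /ia/1/2 38): {"f":{"l":{"msp":6,"svh":53,"t":11},"n":[63,35,12]},"ia":[[59,79,93],[40,13,38,24,18,74],{"gq":22,"ixx":45,"o":7,"x":20},{"hw":20,"rwt":14}],"rr":[[97,44,59,22,71],{"aa":58,"nhp":18}],"wpp":[[83,36],9,[22,39,93,33,47],{"d":1,"mq":11,"sib":87},{"sc":64,"u":49},{"k":69,"p":98,"tew":79}]}
After op 4 (add /ia/3 35): {"f":{"l":{"msp":6,"svh":53,"t":11},"n":[63,35,12]},"ia":[[59,79,93],[40,13,38,24,18,74],{"gq":22,"ixx":45,"o":7,"x":20},35,{"hw":20,"rwt":14}],"rr":[[97,44,59,22,71],{"aa":58,"nhp":18}],"wpp":[[83,36],9,[22,39,93,33,47],{"d":1,"mq":11,"sib":87},{"sc":64,"u":49},{"k":69,"p":98,"tew":79}]}
After op 5 (remove /ia/0/1): {"f":{"l":{"msp":6,"svh":53,"t":11},"n":[63,35,12]},"ia":[[59,93],[40,13,38,24,18,74],{"gq":22,"ixx":45,"o":7,"x":20},35,{"hw":20,"rwt":14}],"rr":[[97,44,59,22,71],{"aa":58,"nhp":18}],"wpp":[[83,36],9,[22,39,93,33,47],{"d":1,"mq":11,"sib":87},{"sc":64,"u":49},{"k":69,"p":98,"tew":79}]}
After op 6 (replace /f/l/msp 22): {"f":{"l":{"msp":22,"svh":53,"t":11},"n":[63,35,12]},"ia":[[59,93],[40,13,38,24,18,74],{"gq":22,"ixx":45,"o":7,"x":20},35,{"hw":20,"rwt":14}],"rr":[[97,44,59,22,71],{"aa":58,"nhp":18}],"wpp":[[83,36],9,[22,39,93,33,47],{"d":1,"mq":11,"sib":87},{"sc":64,"u":49},{"k":69,"p":98,"tew":79}]}
After op 7 (replace /wpp/5 22): {"f":{"l":{"msp":22,"svh":53,"t":11},"n":[63,35,12]},"ia":[[59,93],[40,13,38,24,18,74],{"gq":22,"ixx":45,"o":7,"x":20},35,{"hw":20,"rwt":14}],"rr":[[97,44,59,22,71],{"aa":58,"nhp":18}],"wpp":[[83,36],9,[22,39,93,33,47],{"d":1,"mq":11,"sib":87},{"sc":64,"u":49},22]}
After op 8 (add /ia/4/qa 56): {"f":{"l":{"msp":22,"svh":53,"t":11},"n":[63,35,12]},"ia":[[59,93],[40,13,38,24,18,74],{"gq":22,"ixx":45,"o":7,"x":20},35,{"hw":20,"qa":56,"rwt":14}],"rr":[[97,44,59,22,71],{"aa":58,"nhp":18}],"wpp":[[83,36],9,[22,39,93,33,47],{"d":1,"mq":11,"sib":87},{"sc":64,"u":49},22]}
After op 9 (add /ia/2/o 9): {"f":{"l":{"msp":22,"svh":53,"t":11},"n":[63,35,12]},"ia":[[59,93],[40,13,38,24,18,74],{"gq":22,"ixx":45,"o":9,"x":20},35,{"hw":20,"qa":56,"rwt":14}],"rr":[[97,44,59,22,71],{"aa":58,"nhp":18}],"wpp":[[83,36],9,[22,39,93,33,47],{"d":1,"mq":11,"sib":87},{"sc":64,"u":49},22]}
After op 10 (replace /ia/4/qa 31): {"f":{"l":{"msp":22,"svh":53,"t":11},"n":[63,35,12]},"ia":[[59,93],[40,13,38,24,18,74],{"gq":22,"ixx":45,"o":9,"x":20},35,{"hw":20,"qa":31,"rwt":14}],"rr":[[97,44,59,22,71],{"aa":58,"nhp":18}],"wpp":[[83,36],9,[22,39,93,33,47],{"d":1,"mq":11,"sib":87},{"sc":64,"u":49},22]}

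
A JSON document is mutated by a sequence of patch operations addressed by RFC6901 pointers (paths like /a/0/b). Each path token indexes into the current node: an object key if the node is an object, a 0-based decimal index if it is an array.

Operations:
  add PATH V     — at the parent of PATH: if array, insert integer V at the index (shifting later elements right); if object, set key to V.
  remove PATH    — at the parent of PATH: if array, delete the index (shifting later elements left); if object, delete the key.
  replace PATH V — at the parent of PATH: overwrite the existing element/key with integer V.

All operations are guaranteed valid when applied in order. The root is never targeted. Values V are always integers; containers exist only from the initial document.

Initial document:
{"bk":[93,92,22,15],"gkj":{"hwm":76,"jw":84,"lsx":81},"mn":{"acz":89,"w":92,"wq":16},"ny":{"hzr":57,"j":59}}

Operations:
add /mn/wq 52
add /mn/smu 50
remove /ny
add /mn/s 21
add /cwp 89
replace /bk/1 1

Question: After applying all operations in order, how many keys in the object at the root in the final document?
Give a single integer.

After op 1 (add /mn/wq 52): {"bk":[93,92,22,15],"gkj":{"hwm":76,"jw":84,"lsx":81},"mn":{"acz":89,"w":92,"wq":52},"ny":{"hzr":57,"j":59}}
After op 2 (add /mn/smu 50): {"bk":[93,92,22,15],"gkj":{"hwm":76,"jw":84,"lsx":81},"mn":{"acz":89,"smu":50,"w":92,"wq":52},"ny":{"hzr":57,"j":59}}
After op 3 (remove /ny): {"bk":[93,92,22,15],"gkj":{"hwm":76,"jw":84,"lsx":81},"mn":{"acz":89,"smu":50,"w":92,"wq":52}}
After op 4 (add /mn/s 21): {"bk":[93,92,22,15],"gkj":{"hwm":76,"jw":84,"lsx":81},"mn":{"acz":89,"s":21,"smu":50,"w":92,"wq":52}}
After op 5 (add /cwp 89): {"bk":[93,92,22,15],"cwp":89,"gkj":{"hwm":76,"jw":84,"lsx":81},"mn":{"acz":89,"s":21,"smu":50,"w":92,"wq":52}}
After op 6 (replace /bk/1 1): {"bk":[93,1,22,15],"cwp":89,"gkj":{"hwm":76,"jw":84,"lsx":81},"mn":{"acz":89,"s":21,"smu":50,"w":92,"wq":52}}
Size at the root: 4

Answer: 4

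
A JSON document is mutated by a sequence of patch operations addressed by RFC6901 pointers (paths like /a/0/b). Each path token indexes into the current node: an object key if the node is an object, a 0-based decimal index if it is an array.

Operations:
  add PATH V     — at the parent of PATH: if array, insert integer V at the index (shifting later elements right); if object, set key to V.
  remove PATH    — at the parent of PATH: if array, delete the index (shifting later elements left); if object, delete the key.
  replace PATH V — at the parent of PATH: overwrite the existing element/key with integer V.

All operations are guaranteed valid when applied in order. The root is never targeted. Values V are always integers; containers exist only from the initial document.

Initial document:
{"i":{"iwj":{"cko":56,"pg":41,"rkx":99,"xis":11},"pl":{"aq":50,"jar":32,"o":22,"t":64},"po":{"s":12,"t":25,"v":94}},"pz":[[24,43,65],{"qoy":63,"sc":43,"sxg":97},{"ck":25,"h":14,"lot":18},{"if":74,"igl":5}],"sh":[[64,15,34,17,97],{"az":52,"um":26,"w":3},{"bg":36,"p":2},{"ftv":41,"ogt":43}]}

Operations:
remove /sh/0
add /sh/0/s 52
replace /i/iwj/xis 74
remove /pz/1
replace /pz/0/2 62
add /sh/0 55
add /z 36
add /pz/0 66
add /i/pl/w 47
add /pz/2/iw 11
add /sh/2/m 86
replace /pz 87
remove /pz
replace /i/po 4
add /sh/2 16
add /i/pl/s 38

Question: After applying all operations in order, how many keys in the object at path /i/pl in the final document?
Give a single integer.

Answer: 6

Derivation:
After op 1 (remove /sh/0): {"i":{"iwj":{"cko":56,"pg":41,"rkx":99,"xis":11},"pl":{"aq":50,"jar":32,"o":22,"t":64},"po":{"s":12,"t":25,"v":94}},"pz":[[24,43,65],{"qoy":63,"sc":43,"sxg":97},{"ck":25,"h":14,"lot":18},{"if":74,"igl":5}],"sh":[{"az":52,"um":26,"w":3},{"bg":36,"p":2},{"ftv":41,"ogt":43}]}
After op 2 (add /sh/0/s 52): {"i":{"iwj":{"cko":56,"pg":41,"rkx":99,"xis":11},"pl":{"aq":50,"jar":32,"o":22,"t":64},"po":{"s":12,"t":25,"v":94}},"pz":[[24,43,65],{"qoy":63,"sc":43,"sxg":97},{"ck":25,"h":14,"lot":18},{"if":74,"igl":5}],"sh":[{"az":52,"s":52,"um":26,"w":3},{"bg":36,"p":2},{"ftv":41,"ogt":43}]}
After op 3 (replace /i/iwj/xis 74): {"i":{"iwj":{"cko":56,"pg":41,"rkx":99,"xis":74},"pl":{"aq":50,"jar":32,"o":22,"t":64},"po":{"s":12,"t":25,"v":94}},"pz":[[24,43,65],{"qoy":63,"sc":43,"sxg":97},{"ck":25,"h":14,"lot":18},{"if":74,"igl":5}],"sh":[{"az":52,"s":52,"um":26,"w":3},{"bg":36,"p":2},{"ftv":41,"ogt":43}]}
After op 4 (remove /pz/1): {"i":{"iwj":{"cko":56,"pg":41,"rkx":99,"xis":74},"pl":{"aq":50,"jar":32,"o":22,"t":64},"po":{"s":12,"t":25,"v":94}},"pz":[[24,43,65],{"ck":25,"h":14,"lot":18},{"if":74,"igl":5}],"sh":[{"az":52,"s":52,"um":26,"w":3},{"bg":36,"p":2},{"ftv":41,"ogt":43}]}
After op 5 (replace /pz/0/2 62): {"i":{"iwj":{"cko":56,"pg":41,"rkx":99,"xis":74},"pl":{"aq":50,"jar":32,"o":22,"t":64},"po":{"s":12,"t":25,"v":94}},"pz":[[24,43,62],{"ck":25,"h":14,"lot":18},{"if":74,"igl":5}],"sh":[{"az":52,"s":52,"um":26,"w":3},{"bg":36,"p":2},{"ftv":41,"ogt":43}]}
After op 6 (add /sh/0 55): {"i":{"iwj":{"cko":56,"pg":41,"rkx":99,"xis":74},"pl":{"aq":50,"jar":32,"o":22,"t":64},"po":{"s":12,"t":25,"v":94}},"pz":[[24,43,62],{"ck":25,"h":14,"lot":18},{"if":74,"igl":5}],"sh":[55,{"az":52,"s":52,"um":26,"w":3},{"bg":36,"p":2},{"ftv":41,"ogt":43}]}
After op 7 (add /z 36): {"i":{"iwj":{"cko":56,"pg":41,"rkx":99,"xis":74},"pl":{"aq":50,"jar":32,"o":22,"t":64},"po":{"s":12,"t":25,"v":94}},"pz":[[24,43,62],{"ck":25,"h":14,"lot":18},{"if":74,"igl":5}],"sh":[55,{"az":52,"s":52,"um":26,"w":3},{"bg":36,"p":2},{"ftv":41,"ogt":43}],"z":36}
After op 8 (add /pz/0 66): {"i":{"iwj":{"cko":56,"pg":41,"rkx":99,"xis":74},"pl":{"aq":50,"jar":32,"o":22,"t":64},"po":{"s":12,"t":25,"v":94}},"pz":[66,[24,43,62],{"ck":25,"h":14,"lot":18},{"if":74,"igl":5}],"sh":[55,{"az":52,"s":52,"um":26,"w":3},{"bg":36,"p":2},{"ftv":41,"ogt":43}],"z":36}
After op 9 (add /i/pl/w 47): {"i":{"iwj":{"cko":56,"pg":41,"rkx":99,"xis":74},"pl":{"aq":50,"jar":32,"o":22,"t":64,"w":47},"po":{"s":12,"t":25,"v":94}},"pz":[66,[24,43,62],{"ck":25,"h":14,"lot":18},{"if":74,"igl":5}],"sh":[55,{"az":52,"s":52,"um":26,"w":3},{"bg":36,"p":2},{"ftv":41,"ogt":43}],"z":36}
After op 10 (add /pz/2/iw 11): {"i":{"iwj":{"cko":56,"pg":41,"rkx":99,"xis":74},"pl":{"aq":50,"jar":32,"o":22,"t":64,"w":47},"po":{"s":12,"t":25,"v":94}},"pz":[66,[24,43,62],{"ck":25,"h":14,"iw":11,"lot":18},{"if":74,"igl":5}],"sh":[55,{"az":52,"s":52,"um":26,"w":3},{"bg":36,"p":2},{"ftv":41,"ogt":43}],"z":36}
After op 11 (add /sh/2/m 86): {"i":{"iwj":{"cko":56,"pg":41,"rkx":99,"xis":74},"pl":{"aq":50,"jar":32,"o":22,"t":64,"w":47},"po":{"s":12,"t":25,"v":94}},"pz":[66,[24,43,62],{"ck":25,"h":14,"iw":11,"lot":18},{"if":74,"igl":5}],"sh":[55,{"az":52,"s":52,"um":26,"w":3},{"bg":36,"m":86,"p":2},{"ftv":41,"ogt":43}],"z":36}
After op 12 (replace /pz 87): {"i":{"iwj":{"cko":56,"pg":41,"rkx":99,"xis":74},"pl":{"aq":50,"jar":32,"o":22,"t":64,"w":47},"po":{"s":12,"t":25,"v":94}},"pz":87,"sh":[55,{"az":52,"s":52,"um":26,"w":3},{"bg":36,"m":86,"p":2},{"ftv":41,"ogt":43}],"z":36}
After op 13 (remove /pz): {"i":{"iwj":{"cko":56,"pg":41,"rkx":99,"xis":74},"pl":{"aq":50,"jar":32,"o":22,"t":64,"w":47},"po":{"s":12,"t":25,"v":94}},"sh":[55,{"az":52,"s":52,"um":26,"w":3},{"bg":36,"m":86,"p":2},{"ftv":41,"ogt":43}],"z":36}
After op 14 (replace /i/po 4): {"i":{"iwj":{"cko":56,"pg":41,"rkx":99,"xis":74},"pl":{"aq":50,"jar":32,"o":22,"t":64,"w":47},"po":4},"sh":[55,{"az":52,"s":52,"um":26,"w":3},{"bg":36,"m":86,"p":2},{"ftv":41,"ogt":43}],"z":36}
After op 15 (add /sh/2 16): {"i":{"iwj":{"cko":56,"pg":41,"rkx":99,"xis":74},"pl":{"aq":50,"jar":32,"o":22,"t":64,"w":47},"po":4},"sh":[55,{"az":52,"s":52,"um":26,"w":3},16,{"bg":36,"m":86,"p":2},{"ftv":41,"ogt":43}],"z":36}
After op 16 (add /i/pl/s 38): {"i":{"iwj":{"cko":56,"pg":41,"rkx":99,"xis":74},"pl":{"aq":50,"jar":32,"o":22,"s":38,"t":64,"w":47},"po":4},"sh":[55,{"az":52,"s":52,"um":26,"w":3},16,{"bg":36,"m":86,"p":2},{"ftv":41,"ogt":43}],"z":36}
Size at path /i/pl: 6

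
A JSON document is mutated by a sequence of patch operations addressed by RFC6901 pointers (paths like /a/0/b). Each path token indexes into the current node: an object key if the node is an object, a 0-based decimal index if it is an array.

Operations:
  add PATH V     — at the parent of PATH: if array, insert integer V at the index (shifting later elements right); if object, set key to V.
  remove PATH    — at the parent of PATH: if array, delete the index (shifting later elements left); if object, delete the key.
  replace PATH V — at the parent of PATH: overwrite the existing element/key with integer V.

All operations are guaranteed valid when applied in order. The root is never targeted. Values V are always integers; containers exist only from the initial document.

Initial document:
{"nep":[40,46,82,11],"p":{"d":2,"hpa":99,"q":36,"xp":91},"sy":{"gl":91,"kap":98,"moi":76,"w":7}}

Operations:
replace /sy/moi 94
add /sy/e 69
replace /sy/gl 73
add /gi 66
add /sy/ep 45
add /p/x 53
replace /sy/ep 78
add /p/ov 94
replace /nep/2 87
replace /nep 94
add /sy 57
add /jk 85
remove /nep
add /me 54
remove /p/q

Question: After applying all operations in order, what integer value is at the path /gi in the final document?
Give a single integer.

Answer: 66

Derivation:
After op 1 (replace /sy/moi 94): {"nep":[40,46,82,11],"p":{"d":2,"hpa":99,"q":36,"xp":91},"sy":{"gl":91,"kap":98,"moi":94,"w":7}}
After op 2 (add /sy/e 69): {"nep":[40,46,82,11],"p":{"d":2,"hpa":99,"q":36,"xp":91},"sy":{"e":69,"gl":91,"kap":98,"moi":94,"w":7}}
After op 3 (replace /sy/gl 73): {"nep":[40,46,82,11],"p":{"d":2,"hpa":99,"q":36,"xp":91},"sy":{"e":69,"gl":73,"kap":98,"moi":94,"w":7}}
After op 4 (add /gi 66): {"gi":66,"nep":[40,46,82,11],"p":{"d":2,"hpa":99,"q":36,"xp":91},"sy":{"e":69,"gl":73,"kap":98,"moi":94,"w":7}}
After op 5 (add /sy/ep 45): {"gi":66,"nep":[40,46,82,11],"p":{"d":2,"hpa":99,"q":36,"xp":91},"sy":{"e":69,"ep":45,"gl":73,"kap":98,"moi":94,"w":7}}
After op 6 (add /p/x 53): {"gi":66,"nep":[40,46,82,11],"p":{"d":2,"hpa":99,"q":36,"x":53,"xp":91},"sy":{"e":69,"ep":45,"gl":73,"kap":98,"moi":94,"w":7}}
After op 7 (replace /sy/ep 78): {"gi":66,"nep":[40,46,82,11],"p":{"d":2,"hpa":99,"q":36,"x":53,"xp":91},"sy":{"e":69,"ep":78,"gl":73,"kap":98,"moi":94,"w":7}}
After op 8 (add /p/ov 94): {"gi":66,"nep":[40,46,82,11],"p":{"d":2,"hpa":99,"ov":94,"q":36,"x":53,"xp":91},"sy":{"e":69,"ep":78,"gl":73,"kap":98,"moi":94,"w":7}}
After op 9 (replace /nep/2 87): {"gi":66,"nep":[40,46,87,11],"p":{"d":2,"hpa":99,"ov":94,"q":36,"x":53,"xp":91},"sy":{"e":69,"ep":78,"gl":73,"kap":98,"moi":94,"w":7}}
After op 10 (replace /nep 94): {"gi":66,"nep":94,"p":{"d":2,"hpa":99,"ov":94,"q":36,"x":53,"xp":91},"sy":{"e":69,"ep":78,"gl":73,"kap":98,"moi":94,"w":7}}
After op 11 (add /sy 57): {"gi":66,"nep":94,"p":{"d":2,"hpa":99,"ov":94,"q":36,"x":53,"xp":91},"sy":57}
After op 12 (add /jk 85): {"gi":66,"jk":85,"nep":94,"p":{"d":2,"hpa":99,"ov":94,"q":36,"x":53,"xp":91},"sy":57}
After op 13 (remove /nep): {"gi":66,"jk":85,"p":{"d":2,"hpa":99,"ov":94,"q":36,"x":53,"xp":91},"sy":57}
After op 14 (add /me 54): {"gi":66,"jk":85,"me":54,"p":{"d":2,"hpa":99,"ov":94,"q":36,"x":53,"xp":91},"sy":57}
After op 15 (remove /p/q): {"gi":66,"jk":85,"me":54,"p":{"d":2,"hpa":99,"ov":94,"x":53,"xp":91},"sy":57}
Value at /gi: 66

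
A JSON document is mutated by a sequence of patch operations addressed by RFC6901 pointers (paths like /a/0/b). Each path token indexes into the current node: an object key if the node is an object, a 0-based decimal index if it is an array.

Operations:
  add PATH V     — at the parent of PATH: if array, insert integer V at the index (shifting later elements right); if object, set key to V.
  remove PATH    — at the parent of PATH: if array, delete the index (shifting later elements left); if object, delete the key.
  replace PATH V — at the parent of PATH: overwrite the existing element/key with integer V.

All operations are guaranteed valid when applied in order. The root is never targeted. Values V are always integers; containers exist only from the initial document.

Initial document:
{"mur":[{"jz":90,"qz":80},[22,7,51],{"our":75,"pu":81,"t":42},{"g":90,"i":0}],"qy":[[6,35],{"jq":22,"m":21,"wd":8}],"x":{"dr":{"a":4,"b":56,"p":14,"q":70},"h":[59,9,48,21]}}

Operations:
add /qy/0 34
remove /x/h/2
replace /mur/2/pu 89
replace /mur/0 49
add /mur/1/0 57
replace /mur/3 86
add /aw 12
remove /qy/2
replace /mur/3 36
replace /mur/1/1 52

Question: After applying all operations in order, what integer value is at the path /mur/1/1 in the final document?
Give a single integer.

Answer: 52

Derivation:
After op 1 (add /qy/0 34): {"mur":[{"jz":90,"qz":80},[22,7,51],{"our":75,"pu":81,"t":42},{"g":90,"i":0}],"qy":[34,[6,35],{"jq":22,"m":21,"wd":8}],"x":{"dr":{"a":4,"b":56,"p":14,"q":70},"h":[59,9,48,21]}}
After op 2 (remove /x/h/2): {"mur":[{"jz":90,"qz":80},[22,7,51],{"our":75,"pu":81,"t":42},{"g":90,"i":0}],"qy":[34,[6,35],{"jq":22,"m":21,"wd":8}],"x":{"dr":{"a":4,"b":56,"p":14,"q":70},"h":[59,9,21]}}
After op 3 (replace /mur/2/pu 89): {"mur":[{"jz":90,"qz":80},[22,7,51],{"our":75,"pu":89,"t":42},{"g":90,"i":0}],"qy":[34,[6,35],{"jq":22,"m":21,"wd":8}],"x":{"dr":{"a":4,"b":56,"p":14,"q":70},"h":[59,9,21]}}
After op 4 (replace /mur/0 49): {"mur":[49,[22,7,51],{"our":75,"pu":89,"t":42},{"g":90,"i":0}],"qy":[34,[6,35],{"jq":22,"m":21,"wd":8}],"x":{"dr":{"a":4,"b":56,"p":14,"q":70},"h":[59,9,21]}}
After op 5 (add /mur/1/0 57): {"mur":[49,[57,22,7,51],{"our":75,"pu":89,"t":42},{"g":90,"i":0}],"qy":[34,[6,35],{"jq":22,"m":21,"wd":8}],"x":{"dr":{"a":4,"b":56,"p":14,"q":70},"h":[59,9,21]}}
After op 6 (replace /mur/3 86): {"mur":[49,[57,22,7,51],{"our":75,"pu":89,"t":42},86],"qy":[34,[6,35],{"jq":22,"m":21,"wd":8}],"x":{"dr":{"a":4,"b":56,"p":14,"q":70},"h":[59,9,21]}}
After op 7 (add /aw 12): {"aw":12,"mur":[49,[57,22,7,51],{"our":75,"pu":89,"t":42},86],"qy":[34,[6,35],{"jq":22,"m":21,"wd":8}],"x":{"dr":{"a":4,"b":56,"p":14,"q":70},"h":[59,9,21]}}
After op 8 (remove /qy/2): {"aw":12,"mur":[49,[57,22,7,51],{"our":75,"pu":89,"t":42},86],"qy":[34,[6,35]],"x":{"dr":{"a":4,"b":56,"p":14,"q":70},"h":[59,9,21]}}
After op 9 (replace /mur/3 36): {"aw":12,"mur":[49,[57,22,7,51],{"our":75,"pu":89,"t":42},36],"qy":[34,[6,35]],"x":{"dr":{"a":4,"b":56,"p":14,"q":70},"h":[59,9,21]}}
After op 10 (replace /mur/1/1 52): {"aw":12,"mur":[49,[57,52,7,51],{"our":75,"pu":89,"t":42},36],"qy":[34,[6,35]],"x":{"dr":{"a":4,"b":56,"p":14,"q":70},"h":[59,9,21]}}
Value at /mur/1/1: 52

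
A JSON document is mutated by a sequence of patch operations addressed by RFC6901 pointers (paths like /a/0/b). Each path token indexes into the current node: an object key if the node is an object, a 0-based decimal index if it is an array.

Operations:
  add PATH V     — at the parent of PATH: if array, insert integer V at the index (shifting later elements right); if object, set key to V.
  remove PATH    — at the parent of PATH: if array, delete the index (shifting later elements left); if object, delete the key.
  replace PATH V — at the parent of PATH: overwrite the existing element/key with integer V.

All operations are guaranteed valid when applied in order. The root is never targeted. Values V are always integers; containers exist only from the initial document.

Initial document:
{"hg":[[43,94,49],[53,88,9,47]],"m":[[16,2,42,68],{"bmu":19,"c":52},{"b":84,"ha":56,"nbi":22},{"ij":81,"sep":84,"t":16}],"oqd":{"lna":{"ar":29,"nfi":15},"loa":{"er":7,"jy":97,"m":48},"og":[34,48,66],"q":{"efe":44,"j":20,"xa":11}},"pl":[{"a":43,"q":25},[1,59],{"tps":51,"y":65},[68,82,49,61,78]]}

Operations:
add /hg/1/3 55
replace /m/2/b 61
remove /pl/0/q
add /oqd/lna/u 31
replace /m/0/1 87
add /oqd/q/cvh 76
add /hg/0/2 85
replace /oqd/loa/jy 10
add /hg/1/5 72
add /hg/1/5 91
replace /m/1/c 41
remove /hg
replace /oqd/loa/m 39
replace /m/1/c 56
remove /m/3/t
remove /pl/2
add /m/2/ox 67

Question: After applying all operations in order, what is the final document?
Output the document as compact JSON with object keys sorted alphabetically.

Answer: {"m":[[16,87,42,68],{"bmu":19,"c":56},{"b":61,"ha":56,"nbi":22,"ox":67},{"ij":81,"sep":84}],"oqd":{"lna":{"ar":29,"nfi":15,"u":31},"loa":{"er":7,"jy":10,"m":39},"og":[34,48,66],"q":{"cvh":76,"efe":44,"j":20,"xa":11}},"pl":[{"a":43},[1,59],[68,82,49,61,78]]}

Derivation:
After op 1 (add /hg/1/3 55): {"hg":[[43,94,49],[53,88,9,55,47]],"m":[[16,2,42,68],{"bmu":19,"c":52},{"b":84,"ha":56,"nbi":22},{"ij":81,"sep":84,"t":16}],"oqd":{"lna":{"ar":29,"nfi":15},"loa":{"er":7,"jy":97,"m":48},"og":[34,48,66],"q":{"efe":44,"j":20,"xa":11}},"pl":[{"a":43,"q":25},[1,59],{"tps":51,"y":65},[68,82,49,61,78]]}
After op 2 (replace /m/2/b 61): {"hg":[[43,94,49],[53,88,9,55,47]],"m":[[16,2,42,68],{"bmu":19,"c":52},{"b":61,"ha":56,"nbi":22},{"ij":81,"sep":84,"t":16}],"oqd":{"lna":{"ar":29,"nfi":15},"loa":{"er":7,"jy":97,"m":48},"og":[34,48,66],"q":{"efe":44,"j":20,"xa":11}},"pl":[{"a":43,"q":25},[1,59],{"tps":51,"y":65},[68,82,49,61,78]]}
After op 3 (remove /pl/0/q): {"hg":[[43,94,49],[53,88,9,55,47]],"m":[[16,2,42,68],{"bmu":19,"c":52},{"b":61,"ha":56,"nbi":22},{"ij":81,"sep":84,"t":16}],"oqd":{"lna":{"ar":29,"nfi":15},"loa":{"er":7,"jy":97,"m":48},"og":[34,48,66],"q":{"efe":44,"j":20,"xa":11}},"pl":[{"a":43},[1,59],{"tps":51,"y":65},[68,82,49,61,78]]}
After op 4 (add /oqd/lna/u 31): {"hg":[[43,94,49],[53,88,9,55,47]],"m":[[16,2,42,68],{"bmu":19,"c":52},{"b":61,"ha":56,"nbi":22},{"ij":81,"sep":84,"t":16}],"oqd":{"lna":{"ar":29,"nfi":15,"u":31},"loa":{"er":7,"jy":97,"m":48},"og":[34,48,66],"q":{"efe":44,"j":20,"xa":11}},"pl":[{"a":43},[1,59],{"tps":51,"y":65},[68,82,49,61,78]]}
After op 5 (replace /m/0/1 87): {"hg":[[43,94,49],[53,88,9,55,47]],"m":[[16,87,42,68],{"bmu":19,"c":52},{"b":61,"ha":56,"nbi":22},{"ij":81,"sep":84,"t":16}],"oqd":{"lna":{"ar":29,"nfi":15,"u":31},"loa":{"er":7,"jy":97,"m":48},"og":[34,48,66],"q":{"efe":44,"j":20,"xa":11}},"pl":[{"a":43},[1,59],{"tps":51,"y":65},[68,82,49,61,78]]}
After op 6 (add /oqd/q/cvh 76): {"hg":[[43,94,49],[53,88,9,55,47]],"m":[[16,87,42,68],{"bmu":19,"c":52},{"b":61,"ha":56,"nbi":22},{"ij":81,"sep":84,"t":16}],"oqd":{"lna":{"ar":29,"nfi":15,"u":31},"loa":{"er":7,"jy":97,"m":48},"og":[34,48,66],"q":{"cvh":76,"efe":44,"j":20,"xa":11}},"pl":[{"a":43},[1,59],{"tps":51,"y":65},[68,82,49,61,78]]}
After op 7 (add /hg/0/2 85): {"hg":[[43,94,85,49],[53,88,9,55,47]],"m":[[16,87,42,68],{"bmu":19,"c":52},{"b":61,"ha":56,"nbi":22},{"ij":81,"sep":84,"t":16}],"oqd":{"lna":{"ar":29,"nfi":15,"u":31},"loa":{"er":7,"jy":97,"m":48},"og":[34,48,66],"q":{"cvh":76,"efe":44,"j":20,"xa":11}},"pl":[{"a":43},[1,59],{"tps":51,"y":65},[68,82,49,61,78]]}
After op 8 (replace /oqd/loa/jy 10): {"hg":[[43,94,85,49],[53,88,9,55,47]],"m":[[16,87,42,68],{"bmu":19,"c":52},{"b":61,"ha":56,"nbi":22},{"ij":81,"sep":84,"t":16}],"oqd":{"lna":{"ar":29,"nfi":15,"u":31},"loa":{"er":7,"jy":10,"m":48},"og":[34,48,66],"q":{"cvh":76,"efe":44,"j":20,"xa":11}},"pl":[{"a":43},[1,59],{"tps":51,"y":65},[68,82,49,61,78]]}
After op 9 (add /hg/1/5 72): {"hg":[[43,94,85,49],[53,88,9,55,47,72]],"m":[[16,87,42,68],{"bmu":19,"c":52},{"b":61,"ha":56,"nbi":22},{"ij":81,"sep":84,"t":16}],"oqd":{"lna":{"ar":29,"nfi":15,"u":31},"loa":{"er":7,"jy":10,"m":48},"og":[34,48,66],"q":{"cvh":76,"efe":44,"j":20,"xa":11}},"pl":[{"a":43},[1,59],{"tps":51,"y":65},[68,82,49,61,78]]}
After op 10 (add /hg/1/5 91): {"hg":[[43,94,85,49],[53,88,9,55,47,91,72]],"m":[[16,87,42,68],{"bmu":19,"c":52},{"b":61,"ha":56,"nbi":22},{"ij":81,"sep":84,"t":16}],"oqd":{"lna":{"ar":29,"nfi":15,"u":31},"loa":{"er":7,"jy":10,"m":48},"og":[34,48,66],"q":{"cvh":76,"efe":44,"j":20,"xa":11}},"pl":[{"a":43},[1,59],{"tps":51,"y":65},[68,82,49,61,78]]}
After op 11 (replace /m/1/c 41): {"hg":[[43,94,85,49],[53,88,9,55,47,91,72]],"m":[[16,87,42,68],{"bmu":19,"c":41},{"b":61,"ha":56,"nbi":22},{"ij":81,"sep":84,"t":16}],"oqd":{"lna":{"ar":29,"nfi":15,"u":31},"loa":{"er":7,"jy":10,"m":48},"og":[34,48,66],"q":{"cvh":76,"efe":44,"j":20,"xa":11}},"pl":[{"a":43},[1,59],{"tps":51,"y":65},[68,82,49,61,78]]}
After op 12 (remove /hg): {"m":[[16,87,42,68],{"bmu":19,"c":41},{"b":61,"ha":56,"nbi":22},{"ij":81,"sep":84,"t":16}],"oqd":{"lna":{"ar":29,"nfi":15,"u":31},"loa":{"er":7,"jy":10,"m":48},"og":[34,48,66],"q":{"cvh":76,"efe":44,"j":20,"xa":11}},"pl":[{"a":43},[1,59],{"tps":51,"y":65},[68,82,49,61,78]]}
After op 13 (replace /oqd/loa/m 39): {"m":[[16,87,42,68],{"bmu":19,"c":41},{"b":61,"ha":56,"nbi":22},{"ij":81,"sep":84,"t":16}],"oqd":{"lna":{"ar":29,"nfi":15,"u":31},"loa":{"er":7,"jy":10,"m":39},"og":[34,48,66],"q":{"cvh":76,"efe":44,"j":20,"xa":11}},"pl":[{"a":43},[1,59],{"tps":51,"y":65},[68,82,49,61,78]]}
After op 14 (replace /m/1/c 56): {"m":[[16,87,42,68],{"bmu":19,"c":56},{"b":61,"ha":56,"nbi":22},{"ij":81,"sep":84,"t":16}],"oqd":{"lna":{"ar":29,"nfi":15,"u":31},"loa":{"er":7,"jy":10,"m":39},"og":[34,48,66],"q":{"cvh":76,"efe":44,"j":20,"xa":11}},"pl":[{"a":43},[1,59],{"tps":51,"y":65},[68,82,49,61,78]]}
After op 15 (remove /m/3/t): {"m":[[16,87,42,68],{"bmu":19,"c":56},{"b":61,"ha":56,"nbi":22},{"ij":81,"sep":84}],"oqd":{"lna":{"ar":29,"nfi":15,"u":31},"loa":{"er":7,"jy":10,"m":39},"og":[34,48,66],"q":{"cvh":76,"efe":44,"j":20,"xa":11}},"pl":[{"a":43},[1,59],{"tps":51,"y":65},[68,82,49,61,78]]}
After op 16 (remove /pl/2): {"m":[[16,87,42,68],{"bmu":19,"c":56},{"b":61,"ha":56,"nbi":22},{"ij":81,"sep":84}],"oqd":{"lna":{"ar":29,"nfi":15,"u":31},"loa":{"er":7,"jy":10,"m":39},"og":[34,48,66],"q":{"cvh":76,"efe":44,"j":20,"xa":11}},"pl":[{"a":43},[1,59],[68,82,49,61,78]]}
After op 17 (add /m/2/ox 67): {"m":[[16,87,42,68],{"bmu":19,"c":56},{"b":61,"ha":56,"nbi":22,"ox":67},{"ij":81,"sep":84}],"oqd":{"lna":{"ar":29,"nfi":15,"u":31},"loa":{"er":7,"jy":10,"m":39},"og":[34,48,66],"q":{"cvh":76,"efe":44,"j":20,"xa":11}},"pl":[{"a":43},[1,59],[68,82,49,61,78]]}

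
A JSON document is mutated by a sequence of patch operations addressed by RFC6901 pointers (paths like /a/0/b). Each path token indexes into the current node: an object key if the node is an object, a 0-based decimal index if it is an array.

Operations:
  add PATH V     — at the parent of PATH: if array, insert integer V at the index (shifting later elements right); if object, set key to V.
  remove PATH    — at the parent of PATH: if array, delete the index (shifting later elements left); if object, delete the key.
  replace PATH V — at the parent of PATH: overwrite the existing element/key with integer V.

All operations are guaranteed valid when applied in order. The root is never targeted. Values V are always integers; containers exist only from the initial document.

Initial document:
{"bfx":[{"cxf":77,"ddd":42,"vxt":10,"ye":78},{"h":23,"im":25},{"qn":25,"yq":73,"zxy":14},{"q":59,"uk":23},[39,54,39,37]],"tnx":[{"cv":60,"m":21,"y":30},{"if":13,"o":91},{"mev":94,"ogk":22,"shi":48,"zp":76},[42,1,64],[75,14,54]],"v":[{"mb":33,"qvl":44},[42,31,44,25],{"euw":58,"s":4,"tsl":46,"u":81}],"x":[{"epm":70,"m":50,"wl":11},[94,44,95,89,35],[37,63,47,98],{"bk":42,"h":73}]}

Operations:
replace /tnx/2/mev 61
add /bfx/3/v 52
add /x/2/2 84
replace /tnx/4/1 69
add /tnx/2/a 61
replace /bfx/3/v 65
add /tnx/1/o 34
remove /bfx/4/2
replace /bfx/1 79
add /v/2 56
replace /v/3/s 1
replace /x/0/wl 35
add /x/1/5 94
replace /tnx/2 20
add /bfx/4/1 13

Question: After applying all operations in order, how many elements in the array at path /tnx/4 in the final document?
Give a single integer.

Answer: 3

Derivation:
After op 1 (replace /tnx/2/mev 61): {"bfx":[{"cxf":77,"ddd":42,"vxt":10,"ye":78},{"h":23,"im":25},{"qn":25,"yq":73,"zxy":14},{"q":59,"uk":23},[39,54,39,37]],"tnx":[{"cv":60,"m":21,"y":30},{"if":13,"o":91},{"mev":61,"ogk":22,"shi":48,"zp":76},[42,1,64],[75,14,54]],"v":[{"mb":33,"qvl":44},[42,31,44,25],{"euw":58,"s":4,"tsl":46,"u":81}],"x":[{"epm":70,"m":50,"wl":11},[94,44,95,89,35],[37,63,47,98],{"bk":42,"h":73}]}
After op 2 (add /bfx/3/v 52): {"bfx":[{"cxf":77,"ddd":42,"vxt":10,"ye":78},{"h":23,"im":25},{"qn":25,"yq":73,"zxy":14},{"q":59,"uk":23,"v":52},[39,54,39,37]],"tnx":[{"cv":60,"m":21,"y":30},{"if":13,"o":91},{"mev":61,"ogk":22,"shi":48,"zp":76},[42,1,64],[75,14,54]],"v":[{"mb":33,"qvl":44},[42,31,44,25],{"euw":58,"s":4,"tsl":46,"u":81}],"x":[{"epm":70,"m":50,"wl":11},[94,44,95,89,35],[37,63,47,98],{"bk":42,"h":73}]}
After op 3 (add /x/2/2 84): {"bfx":[{"cxf":77,"ddd":42,"vxt":10,"ye":78},{"h":23,"im":25},{"qn":25,"yq":73,"zxy":14},{"q":59,"uk":23,"v":52},[39,54,39,37]],"tnx":[{"cv":60,"m":21,"y":30},{"if":13,"o":91},{"mev":61,"ogk":22,"shi":48,"zp":76},[42,1,64],[75,14,54]],"v":[{"mb":33,"qvl":44},[42,31,44,25],{"euw":58,"s":4,"tsl":46,"u":81}],"x":[{"epm":70,"m":50,"wl":11},[94,44,95,89,35],[37,63,84,47,98],{"bk":42,"h":73}]}
After op 4 (replace /tnx/4/1 69): {"bfx":[{"cxf":77,"ddd":42,"vxt":10,"ye":78},{"h":23,"im":25},{"qn":25,"yq":73,"zxy":14},{"q":59,"uk":23,"v":52},[39,54,39,37]],"tnx":[{"cv":60,"m":21,"y":30},{"if":13,"o":91},{"mev":61,"ogk":22,"shi":48,"zp":76},[42,1,64],[75,69,54]],"v":[{"mb":33,"qvl":44},[42,31,44,25],{"euw":58,"s":4,"tsl":46,"u":81}],"x":[{"epm":70,"m":50,"wl":11},[94,44,95,89,35],[37,63,84,47,98],{"bk":42,"h":73}]}
After op 5 (add /tnx/2/a 61): {"bfx":[{"cxf":77,"ddd":42,"vxt":10,"ye":78},{"h":23,"im":25},{"qn":25,"yq":73,"zxy":14},{"q":59,"uk":23,"v":52},[39,54,39,37]],"tnx":[{"cv":60,"m":21,"y":30},{"if":13,"o":91},{"a":61,"mev":61,"ogk":22,"shi":48,"zp":76},[42,1,64],[75,69,54]],"v":[{"mb":33,"qvl":44},[42,31,44,25],{"euw":58,"s":4,"tsl":46,"u":81}],"x":[{"epm":70,"m":50,"wl":11},[94,44,95,89,35],[37,63,84,47,98],{"bk":42,"h":73}]}
After op 6 (replace /bfx/3/v 65): {"bfx":[{"cxf":77,"ddd":42,"vxt":10,"ye":78},{"h":23,"im":25},{"qn":25,"yq":73,"zxy":14},{"q":59,"uk":23,"v":65},[39,54,39,37]],"tnx":[{"cv":60,"m":21,"y":30},{"if":13,"o":91},{"a":61,"mev":61,"ogk":22,"shi":48,"zp":76},[42,1,64],[75,69,54]],"v":[{"mb":33,"qvl":44},[42,31,44,25],{"euw":58,"s":4,"tsl":46,"u":81}],"x":[{"epm":70,"m":50,"wl":11},[94,44,95,89,35],[37,63,84,47,98],{"bk":42,"h":73}]}
After op 7 (add /tnx/1/o 34): {"bfx":[{"cxf":77,"ddd":42,"vxt":10,"ye":78},{"h":23,"im":25},{"qn":25,"yq":73,"zxy":14},{"q":59,"uk":23,"v":65},[39,54,39,37]],"tnx":[{"cv":60,"m":21,"y":30},{"if":13,"o":34},{"a":61,"mev":61,"ogk":22,"shi":48,"zp":76},[42,1,64],[75,69,54]],"v":[{"mb":33,"qvl":44},[42,31,44,25],{"euw":58,"s":4,"tsl":46,"u":81}],"x":[{"epm":70,"m":50,"wl":11},[94,44,95,89,35],[37,63,84,47,98],{"bk":42,"h":73}]}
After op 8 (remove /bfx/4/2): {"bfx":[{"cxf":77,"ddd":42,"vxt":10,"ye":78},{"h":23,"im":25},{"qn":25,"yq":73,"zxy":14},{"q":59,"uk":23,"v":65},[39,54,37]],"tnx":[{"cv":60,"m":21,"y":30},{"if":13,"o":34},{"a":61,"mev":61,"ogk":22,"shi":48,"zp":76},[42,1,64],[75,69,54]],"v":[{"mb":33,"qvl":44},[42,31,44,25],{"euw":58,"s":4,"tsl":46,"u":81}],"x":[{"epm":70,"m":50,"wl":11},[94,44,95,89,35],[37,63,84,47,98],{"bk":42,"h":73}]}
After op 9 (replace /bfx/1 79): {"bfx":[{"cxf":77,"ddd":42,"vxt":10,"ye":78},79,{"qn":25,"yq":73,"zxy":14},{"q":59,"uk":23,"v":65},[39,54,37]],"tnx":[{"cv":60,"m":21,"y":30},{"if":13,"o":34},{"a":61,"mev":61,"ogk":22,"shi":48,"zp":76},[42,1,64],[75,69,54]],"v":[{"mb":33,"qvl":44},[42,31,44,25],{"euw":58,"s":4,"tsl":46,"u":81}],"x":[{"epm":70,"m":50,"wl":11},[94,44,95,89,35],[37,63,84,47,98],{"bk":42,"h":73}]}
After op 10 (add /v/2 56): {"bfx":[{"cxf":77,"ddd":42,"vxt":10,"ye":78},79,{"qn":25,"yq":73,"zxy":14},{"q":59,"uk":23,"v":65},[39,54,37]],"tnx":[{"cv":60,"m":21,"y":30},{"if":13,"o":34},{"a":61,"mev":61,"ogk":22,"shi":48,"zp":76},[42,1,64],[75,69,54]],"v":[{"mb":33,"qvl":44},[42,31,44,25],56,{"euw":58,"s":4,"tsl":46,"u":81}],"x":[{"epm":70,"m":50,"wl":11},[94,44,95,89,35],[37,63,84,47,98],{"bk":42,"h":73}]}
After op 11 (replace /v/3/s 1): {"bfx":[{"cxf":77,"ddd":42,"vxt":10,"ye":78},79,{"qn":25,"yq":73,"zxy":14},{"q":59,"uk":23,"v":65},[39,54,37]],"tnx":[{"cv":60,"m":21,"y":30},{"if":13,"o":34},{"a":61,"mev":61,"ogk":22,"shi":48,"zp":76},[42,1,64],[75,69,54]],"v":[{"mb":33,"qvl":44},[42,31,44,25],56,{"euw":58,"s":1,"tsl":46,"u":81}],"x":[{"epm":70,"m":50,"wl":11},[94,44,95,89,35],[37,63,84,47,98],{"bk":42,"h":73}]}
After op 12 (replace /x/0/wl 35): {"bfx":[{"cxf":77,"ddd":42,"vxt":10,"ye":78},79,{"qn":25,"yq":73,"zxy":14},{"q":59,"uk":23,"v":65},[39,54,37]],"tnx":[{"cv":60,"m":21,"y":30},{"if":13,"o":34},{"a":61,"mev":61,"ogk":22,"shi":48,"zp":76},[42,1,64],[75,69,54]],"v":[{"mb":33,"qvl":44},[42,31,44,25],56,{"euw":58,"s":1,"tsl":46,"u":81}],"x":[{"epm":70,"m":50,"wl":35},[94,44,95,89,35],[37,63,84,47,98],{"bk":42,"h":73}]}
After op 13 (add /x/1/5 94): {"bfx":[{"cxf":77,"ddd":42,"vxt":10,"ye":78},79,{"qn":25,"yq":73,"zxy":14},{"q":59,"uk":23,"v":65},[39,54,37]],"tnx":[{"cv":60,"m":21,"y":30},{"if":13,"o":34},{"a":61,"mev":61,"ogk":22,"shi":48,"zp":76},[42,1,64],[75,69,54]],"v":[{"mb":33,"qvl":44},[42,31,44,25],56,{"euw":58,"s":1,"tsl":46,"u":81}],"x":[{"epm":70,"m":50,"wl":35},[94,44,95,89,35,94],[37,63,84,47,98],{"bk":42,"h":73}]}
After op 14 (replace /tnx/2 20): {"bfx":[{"cxf":77,"ddd":42,"vxt":10,"ye":78},79,{"qn":25,"yq":73,"zxy":14},{"q":59,"uk":23,"v":65},[39,54,37]],"tnx":[{"cv":60,"m":21,"y":30},{"if":13,"o":34},20,[42,1,64],[75,69,54]],"v":[{"mb":33,"qvl":44},[42,31,44,25],56,{"euw":58,"s":1,"tsl":46,"u":81}],"x":[{"epm":70,"m":50,"wl":35},[94,44,95,89,35,94],[37,63,84,47,98],{"bk":42,"h":73}]}
After op 15 (add /bfx/4/1 13): {"bfx":[{"cxf":77,"ddd":42,"vxt":10,"ye":78},79,{"qn":25,"yq":73,"zxy":14},{"q":59,"uk":23,"v":65},[39,13,54,37]],"tnx":[{"cv":60,"m":21,"y":30},{"if":13,"o":34},20,[42,1,64],[75,69,54]],"v":[{"mb":33,"qvl":44},[42,31,44,25],56,{"euw":58,"s":1,"tsl":46,"u":81}],"x":[{"epm":70,"m":50,"wl":35},[94,44,95,89,35,94],[37,63,84,47,98],{"bk":42,"h":73}]}
Size at path /tnx/4: 3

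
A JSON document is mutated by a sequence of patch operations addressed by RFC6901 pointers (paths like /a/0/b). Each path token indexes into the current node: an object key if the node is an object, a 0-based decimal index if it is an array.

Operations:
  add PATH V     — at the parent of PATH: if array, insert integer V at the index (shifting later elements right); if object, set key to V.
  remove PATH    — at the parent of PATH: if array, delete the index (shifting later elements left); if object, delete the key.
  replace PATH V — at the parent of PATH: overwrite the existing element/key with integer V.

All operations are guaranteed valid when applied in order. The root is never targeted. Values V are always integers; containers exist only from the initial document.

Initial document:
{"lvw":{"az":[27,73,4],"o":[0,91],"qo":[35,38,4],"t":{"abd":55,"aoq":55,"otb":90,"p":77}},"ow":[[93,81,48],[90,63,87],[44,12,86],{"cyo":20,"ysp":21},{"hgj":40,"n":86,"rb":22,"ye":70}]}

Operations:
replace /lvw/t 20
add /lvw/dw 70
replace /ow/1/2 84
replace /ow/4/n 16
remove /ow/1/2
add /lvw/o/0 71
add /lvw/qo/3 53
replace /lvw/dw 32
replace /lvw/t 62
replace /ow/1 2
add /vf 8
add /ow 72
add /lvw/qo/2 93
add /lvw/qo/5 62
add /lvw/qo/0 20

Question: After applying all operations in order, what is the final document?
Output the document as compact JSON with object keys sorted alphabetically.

After op 1 (replace /lvw/t 20): {"lvw":{"az":[27,73,4],"o":[0,91],"qo":[35,38,4],"t":20},"ow":[[93,81,48],[90,63,87],[44,12,86],{"cyo":20,"ysp":21},{"hgj":40,"n":86,"rb":22,"ye":70}]}
After op 2 (add /lvw/dw 70): {"lvw":{"az":[27,73,4],"dw":70,"o":[0,91],"qo":[35,38,4],"t":20},"ow":[[93,81,48],[90,63,87],[44,12,86],{"cyo":20,"ysp":21},{"hgj":40,"n":86,"rb":22,"ye":70}]}
After op 3 (replace /ow/1/2 84): {"lvw":{"az":[27,73,4],"dw":70,"o":[0,91],"qo":[35,38,4],"t":20},"ow":[[93,81,48],[90,63,84],[44,12,86],{"cyo":20,"ysp":21},{"hgj":40,"n":86,"rb":22,"ye":70}]}
After op 4 (replace /ow/4/n 16): {"lvw":{"az":[27,73,4],"dw":70,"o":[0,91],"qo":[35,38,4],"t":20},"ow":[[93,81,48],[90,63,84],[44,12,86],{"cyo":20,"ysp":21},{"hgj":40,"n":16,"rb":22,"ye":70}]}
After op 5 (remove /ow/1/2): {"lvw":{"az":[27,73,4],"dw":70,"o":[0,91],"qo":[35,38,4],"t":20},"ow":[[93,81,48],[90,63],[44,12,86],{"cyo":20,"ysp":21},{"hgj":40,"n":16,"rb":22,"ye":70}]}
After op 6 (add /lvw/o/0 71): {"lvw":{"az":[27,73,4],"dw":70,"o":[71,0,91],"qo":[35,38,4],"t":20},"ow":[[93,81,48],[90,63],[44,12,86],{"cyo":20,"ysp":21},{"hgj":40,"n":16,"rb":22,"ye":70}]}
After op 7 (add /lvw/qo/3 53): {"lvw":{"az":[27,73,4],"dw":70,"o":[71,0,91],"qo":[35,38,4,53],"t":20},"ow":[[93,81,48],[90,63],[44,12,86],{"cyo":20,"ysp":21},{"hgj":40,"n":16,"rb":22,"ye":70}]}
After op 8 (replace /lvw/dw 32): {"lvw":{"az":[27,73,4],"dw":32,"o":[71,0,91],"qo":[35,38,4,53],"t":20},"ow":[[93,81,48],[90,63],[44,12,86],{"cyo":20,"ysp":21},{"hgj":40,"n":16,"rb":22,"ye":70}]}
After op 9 (replace /lvw/t 62): {"lvw":{"az":[27,73,4],"dw":32,"o":[71,0,91],"qo":[35,38,4,53],"t":62},"ow":[[93,81,48],[90,63],[44,12,86],{"cyo":20,"ysp":21},{"hgj":40,"n":16,"rb":22,"ye":70}]}
After op 10 (replace /ow/1 2): {"lvw":{"az":[27,73,4],"dw":32,"o":[71,0,91],"qo":[35,38,4,53],"t":62},"ow":[[93,81,48],2,[44,12,86],{"cyo":20,"ysp":21},{"hgj":40,"n":16,"rb":22,"ye":70}]}
After op 11 (add /vf 8): {"lvw":{"az":[27,73,4],"dw":32,"o":[71,0,91],"qo":[35,38,4,53],"t":62},"ow":[[93,81,48],2,[44,12,86],{"cyo":20,"ysp":21},{"hgj":40,"n":16,"rb":22,"ye":70}],"vf":8}
After op 12 (add /ow 72): {"lvw":{"az":[27,73,4],"dw":32,"o":[71,0,91],"qo":[35,38,4,53],"t":62},"ow":72,"vf":8}
After op 13 (add /lvw/qo/2 93): {"lvw":{"az":[27,73,4],"dw":32,"o":[71,0,91],"qo":[35,38,93,4,53],"t":62},"ow":72,"vf":8}
After op 14 (add /lvw/qo/5 62): {"lvw":{"az":[27,73,4],"dw":32,"o":[71,0,91],"qo":[35,38,93,4,53,62],"t":62},"ow":72,"vf":8}
After op 15 (add /lvw/qo/0 20): {"lvw":{"az":[27,73,4],"dw":32,"o":[71,0,91],"qo":[20,35,38,93,4,53,62],"t":62},"ow":72,"vf":8}

Answer: {"lvw":{"az":[27,73,4],"dw":32,"o":[71,0,91],"qo":[20,35,38,93,4,53,62],"t":62},"ow":72,"vf":8}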